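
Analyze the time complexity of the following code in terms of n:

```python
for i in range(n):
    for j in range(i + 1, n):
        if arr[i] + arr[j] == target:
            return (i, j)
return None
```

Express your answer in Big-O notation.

This is Two sum brute force. Time complexity: O(n²).

Answer: O(n²)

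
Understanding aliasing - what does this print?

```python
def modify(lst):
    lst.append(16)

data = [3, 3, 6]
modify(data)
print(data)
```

Key concept: function modifies passed list.
Step by step:
`data = [3, 3, 6]` → data = [3, 3, 6]
`modify(data)` → data = [3, 3, 6, 16]
`print(data)` → prints [3, 3, 6, 16]

Answer: [3, 3, 6, 16]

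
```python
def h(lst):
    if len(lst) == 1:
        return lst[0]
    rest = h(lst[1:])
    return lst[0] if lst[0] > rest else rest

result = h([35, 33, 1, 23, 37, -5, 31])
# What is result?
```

Recursive max over [35, 33, 1, 23, 37, -5, 31] = 37

Answer: 37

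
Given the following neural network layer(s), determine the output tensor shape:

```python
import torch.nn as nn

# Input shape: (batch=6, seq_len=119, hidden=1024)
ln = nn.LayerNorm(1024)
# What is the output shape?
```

Input: (6, 119, 1024) -> Output: (6, 119, 1024)

Answer: (6, 119, 1024)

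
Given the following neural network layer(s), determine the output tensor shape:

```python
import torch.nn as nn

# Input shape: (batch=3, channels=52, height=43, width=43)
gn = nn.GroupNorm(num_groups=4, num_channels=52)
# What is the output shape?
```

Input: (3, 52, 43, 43) -> Output: (3, 52, 43, 43)

Answer: (3, 52, 43, 43)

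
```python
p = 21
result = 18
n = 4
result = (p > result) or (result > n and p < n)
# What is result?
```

Trace:
`p = 21` → p = 21
`result = 18` → result = 18
`n = 4` → n = 4
`result = (p > result) or (result > n and p < n)` → result = True
So result = True

Answer: True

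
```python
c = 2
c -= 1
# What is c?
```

Trace:
`c = 2` → c = 2
`c -= 1` → c = 1
So c = 1

Answer: 1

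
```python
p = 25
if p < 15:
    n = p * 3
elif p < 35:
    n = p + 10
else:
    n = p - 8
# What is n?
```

Trace:
`p = 25` → p = 25
`if p < 15: ...` → p < 15 is False, p < 35 is True → n = 35
So n = 35

Answer: 35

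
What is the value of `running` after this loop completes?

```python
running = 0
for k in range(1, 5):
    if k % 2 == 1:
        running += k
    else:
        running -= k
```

Add odd, subtract even
`running` takes the values: 0 → 1 → -1 → 2 → -2

Answer: -2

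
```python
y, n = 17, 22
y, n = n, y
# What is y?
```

Trace:
`y, n = 17, 22` → y = 17; n = 22
`y, n = n, y` → y = 22; n = 17
So y = 22

Answer: 22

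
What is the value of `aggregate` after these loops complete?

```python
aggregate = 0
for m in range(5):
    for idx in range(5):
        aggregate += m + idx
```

Sum of all m+idx for m,idx in 5x5
`aggregate` takes the values: 0 → 1 → 3 → 6 → 10 → 11 → 13 → 16 → 20 → 25 → 27 → 30 → 34 → 39 → 45 → 48 → 52 → 57 → 63 → 70 → 74 → 79 → 85 → 92 → 100

Answer: 100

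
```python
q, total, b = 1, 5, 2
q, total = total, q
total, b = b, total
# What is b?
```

Trace:
`q, total, b = 1, 5, 2` → q = 1; total = 5; b = 2
`q, total = total, q` → q = 5; total = 1
`total, b = b, total` → total = 2; b = 1
So b = 1

Answer: 1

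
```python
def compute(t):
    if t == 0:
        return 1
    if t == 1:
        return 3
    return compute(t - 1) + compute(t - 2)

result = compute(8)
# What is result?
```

Build up from base cases: compute(0)=1, compute(1)=3, compute(2)=4, compute(3)=7, compute(4)=11, compute(5)=18, compute(6)=29, ..., compute(8)=76

Answer: 76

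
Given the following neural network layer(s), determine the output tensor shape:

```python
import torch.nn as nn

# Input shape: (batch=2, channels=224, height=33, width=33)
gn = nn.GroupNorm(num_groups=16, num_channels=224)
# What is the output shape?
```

Input: (2, 224, 33, 33) -> Output: (2, 224, 33, 33)

Answer: (2, 224, 33, 33)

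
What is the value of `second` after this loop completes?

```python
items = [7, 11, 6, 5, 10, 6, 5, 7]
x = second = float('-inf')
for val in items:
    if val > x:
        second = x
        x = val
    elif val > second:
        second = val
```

Second largest (with repeats) in [7, 11, 6, 5, 10, 6, 5, 7]
`second` takes the values: -inf → 7 → 10

Answer: 10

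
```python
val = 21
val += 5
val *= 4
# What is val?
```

Trace:
`val = 21` → val = 21
`val += 5` → val = 26
`val *= 4` → val = 104
So val = 104

Answer: 104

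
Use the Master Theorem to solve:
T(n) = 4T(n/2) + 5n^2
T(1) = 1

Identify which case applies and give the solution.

a=4, b=2, f(n)=5n^2. log_2(4) = 2. Since c=2 = 2, Case 2 applies: T(n) = Θ(n^log_b(a) · log n) = O(n^2 log n).

Answer: O(n^2 log n) - Case 2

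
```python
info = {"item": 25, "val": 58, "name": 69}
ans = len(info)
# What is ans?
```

Trace:
`info = {"item": 25, "val": 58, "name": 69}` → info = {'item': 25, 'val': 58, 'name': 69}
`ans = len(info)` → ans = 3
So ans = 3

Answer: 3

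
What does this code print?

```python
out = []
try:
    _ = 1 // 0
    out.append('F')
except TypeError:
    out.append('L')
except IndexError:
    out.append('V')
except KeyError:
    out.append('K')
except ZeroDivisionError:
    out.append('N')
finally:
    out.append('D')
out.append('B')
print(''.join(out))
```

Execution trace: 'N' (except ZeroDivisionError) → 'D' (finally) → 'B' (after the try/except). Output: NDB

Answer: NDB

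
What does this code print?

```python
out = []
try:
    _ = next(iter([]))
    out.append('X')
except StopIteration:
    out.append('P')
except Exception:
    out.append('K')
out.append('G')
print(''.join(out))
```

Execution trace: 'P' (except StopIteration) → 'G' (after the try/except). Output: PG

Answer: PG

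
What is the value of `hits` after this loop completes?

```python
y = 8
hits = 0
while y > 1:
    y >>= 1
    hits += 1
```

Count right shifts until 1
`hits` takes the values: 0 → 1 → 2 → 3

Answer: 3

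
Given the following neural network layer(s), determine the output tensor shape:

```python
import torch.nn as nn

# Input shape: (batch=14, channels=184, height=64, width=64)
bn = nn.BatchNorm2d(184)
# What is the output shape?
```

Input: (14, 184, 64, 64) -> Output: (14, 184, 64, 64)

Answer: (14, 184, 64, 64)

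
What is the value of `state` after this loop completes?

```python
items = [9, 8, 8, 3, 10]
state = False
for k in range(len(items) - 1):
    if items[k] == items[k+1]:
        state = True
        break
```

Check consecutive duplicates in [9, 8, 8, 3, 10]
`state` takes the values: False → True

Answer: True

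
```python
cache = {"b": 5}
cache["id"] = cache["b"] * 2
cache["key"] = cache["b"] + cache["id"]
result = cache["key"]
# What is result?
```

Trace:
`cache = {"b": 5}` → cache = {'b': 5}
`cache["id"] = cache["b"] * 2` → cache = {'b': 5, 'id': 10}
`cache["key"] = cache["b"] + cache["id"]` → cache = {'b': 5, 'id': 10, 'key': 15}
`result = cache["key"]` → result = 15
So result = 15

Answer: 15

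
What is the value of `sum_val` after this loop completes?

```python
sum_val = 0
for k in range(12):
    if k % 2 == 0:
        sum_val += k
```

Sum of even numbers 0 to 11
`sum_val` takes the values: 0 → 2 → 6 → 12 → 20 → 30

Answer: 30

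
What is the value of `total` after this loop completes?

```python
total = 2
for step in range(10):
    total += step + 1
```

Start at 2, add 1 to 10 = 57
`total` takes the values: 2 → 3 → 5 → 8 → 12 → 17 → 23 → 30 → 38 → 47 → 57

Answer: 57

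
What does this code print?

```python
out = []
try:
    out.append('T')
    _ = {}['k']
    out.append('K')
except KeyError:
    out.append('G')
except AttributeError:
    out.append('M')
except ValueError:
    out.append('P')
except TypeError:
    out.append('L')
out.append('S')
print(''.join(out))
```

Execution trace: 'T' (try body) → 'G' (except KeyError) → 'S' (after the try/except). Output: TGS

Answer: TGS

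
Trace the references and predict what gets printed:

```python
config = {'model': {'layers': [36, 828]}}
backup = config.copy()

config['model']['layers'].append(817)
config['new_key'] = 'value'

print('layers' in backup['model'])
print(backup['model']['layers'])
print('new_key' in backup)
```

Key concept: shallow copy gotcha with nested dict.
Step by step:
`config = {'model': {'layers': [36, 828]}}` → config = {'model': {'layers': [36, 828]}}
`backup = config.copy()` → backup = {'model': {'layers': [36, 828]}}
`config['model']['layers'].append(817)` → config = {'model': {'layers': [36, 828, 817]}}; backup = {'model': {'layers': [36, 828, 817]}}
`config['new_key'] = 'value'` → config = {'model': {'layers': [36, 828, 817]}, 'new_key': 'value'}
`print('layers' in backup['model'])` → prints True
`print(backup['model']['layers'])` → prints [36, 828, 817]
`print('new_key' in backup)` → prints False

Answer:
True
[36, 828, 817]
False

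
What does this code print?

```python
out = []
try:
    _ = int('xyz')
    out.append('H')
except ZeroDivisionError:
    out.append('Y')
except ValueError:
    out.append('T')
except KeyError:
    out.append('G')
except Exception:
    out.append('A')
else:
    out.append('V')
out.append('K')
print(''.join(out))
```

Execution trace: 'T' (except ValueError) → 'K' (after the try/except). Output: TK

Answer: TK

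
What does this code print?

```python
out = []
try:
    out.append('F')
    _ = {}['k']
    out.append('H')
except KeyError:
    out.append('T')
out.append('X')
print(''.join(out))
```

Execution trace: 'F' (try body) → 'T' (except KeyError) → 'X' (after the try/except). Output: FTX

Answer: FTX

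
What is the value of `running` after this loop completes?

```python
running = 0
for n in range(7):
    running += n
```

Sum of 0 to 6 = 21
`running` takes the values: 0 → 1 → 3 → 6 → 10 → 15 → 21

Answer: 21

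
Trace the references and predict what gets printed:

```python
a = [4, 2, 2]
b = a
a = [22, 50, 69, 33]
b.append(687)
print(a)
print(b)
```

Key concept: rebinding vs mutation: a is rebound to a new list, b still points at the original.
Step by step:
`a = [4, 2, 2]` → a = [4, 2, 2]
`b = a` → b = [4, 2, 2] (same object as a)
`a = [22, 50, 69, 33]` → a = [22, 50, 69, 33]
`b.append(687)` → b = [4, 2, 2, 687]
`print(a)` → prints [22, 50, 69, 33]
`print(b)` → prints [4, 2, 2, 687]

Answer:
[22, 50, 69, 33]
[4, 2, 2, 687]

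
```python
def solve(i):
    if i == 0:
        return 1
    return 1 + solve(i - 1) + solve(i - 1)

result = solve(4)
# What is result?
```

solve(i) = 1 + 2·solve(i-1), solve(0)=1. Closed form: (1+1)·2^4 - 1 = 31.

Answer: 31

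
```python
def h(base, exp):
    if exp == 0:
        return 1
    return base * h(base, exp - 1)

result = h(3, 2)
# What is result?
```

h(3, 2) = 3 * 3 = 9

Answer: 9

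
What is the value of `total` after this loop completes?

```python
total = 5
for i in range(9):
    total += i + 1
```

Start at 5, add 1 to 9 = 50
`total` takes the values: 5 → 6 → 8 → 11 → 15 → 20 → 26 → 33 → 41 → 50

Answer: 50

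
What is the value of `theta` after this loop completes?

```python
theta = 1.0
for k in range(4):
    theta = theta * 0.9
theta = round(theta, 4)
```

Exponential decay: 1.0 * 0.9^4
`theta` takes the values: 1.0 → 0.9 → 0.81 → 0.729 → 0.6561

Answer: 0.6561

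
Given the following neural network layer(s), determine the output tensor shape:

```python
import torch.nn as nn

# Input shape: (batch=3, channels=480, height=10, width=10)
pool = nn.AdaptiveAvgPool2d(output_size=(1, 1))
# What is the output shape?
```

Input: (3, 480, 10, 10) -> Output: (3, 480, 1, 1)

Answer: (3, 480, 1, 1)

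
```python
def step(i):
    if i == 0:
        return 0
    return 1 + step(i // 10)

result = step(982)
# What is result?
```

Count of digits of 982: 3

Answer: 3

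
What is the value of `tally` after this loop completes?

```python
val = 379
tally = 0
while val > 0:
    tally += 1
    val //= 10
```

Count digits by repeated division by 10
`tally` takes the values: 0 → 1 → 2 → 3

Answer: 3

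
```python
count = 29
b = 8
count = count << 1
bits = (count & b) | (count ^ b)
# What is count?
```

Trace:
`count = 29` → count = 29
`b = 8` → b = 8
`count = count << 1` → count = 58
`bits = (count & b) | (count ^ b)` → bits = 58
So count = 58

Answer: 58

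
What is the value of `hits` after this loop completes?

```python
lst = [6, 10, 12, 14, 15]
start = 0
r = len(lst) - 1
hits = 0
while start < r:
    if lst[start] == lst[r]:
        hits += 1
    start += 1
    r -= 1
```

Count matching pairs from ends
`hits` takes the values: 0

Answer: 0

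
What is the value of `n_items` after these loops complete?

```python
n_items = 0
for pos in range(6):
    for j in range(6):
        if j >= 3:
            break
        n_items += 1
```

Inner breaks at 3, outer runs 6 times
`n_items` takes the values: 0 → 1 → 2 → 3 → 4 → 5 → 6 → 7 → 8 → 9 → 10 → 11 → 12 → 13 → 14 → 15 → 16 → 17 → 18

Answer: 18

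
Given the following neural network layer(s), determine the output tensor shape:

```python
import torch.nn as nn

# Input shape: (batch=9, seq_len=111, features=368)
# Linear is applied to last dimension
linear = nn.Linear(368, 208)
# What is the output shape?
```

Input: (9, 111, 368) -> Output: (9, 111, 208)

Answer: (9, 111, 208)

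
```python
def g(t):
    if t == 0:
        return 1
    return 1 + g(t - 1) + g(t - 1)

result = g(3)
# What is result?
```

g(t) = 1 + 2·g(t-1), g(0)=1. Closed form: (1+1)·2^3 - 1 = 15.

Answer: 15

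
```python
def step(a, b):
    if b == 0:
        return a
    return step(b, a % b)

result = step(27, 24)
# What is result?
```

step(27, 24) -> step(24, 3) -> step(3, 0) -> 3

Answer: 3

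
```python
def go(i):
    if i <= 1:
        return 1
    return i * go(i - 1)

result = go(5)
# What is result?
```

go(5) = 5 * 4 * 3 * 2 * 1 = 120

Answer: 120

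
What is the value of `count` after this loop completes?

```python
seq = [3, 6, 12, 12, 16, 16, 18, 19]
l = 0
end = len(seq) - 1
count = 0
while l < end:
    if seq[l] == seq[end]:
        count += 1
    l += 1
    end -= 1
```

Count matching pairs from ends
`count` takes the values: 0

Answer: 0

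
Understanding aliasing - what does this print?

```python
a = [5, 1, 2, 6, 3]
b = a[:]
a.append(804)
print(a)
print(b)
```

Key concept: slice [:] creates copy.
Step by step:
`a = [5, 1, 2, 6, 3]` → a = [5, 1, 2, 6, 3]
`b = a[:]` → b = [5, 1, 2, 6, 3]
`a.append(804)` → a = [5, 1, 2, 6, 3, 804]
`print(a)` → prints [5, 1, 2, 6, 3, 804]
`print(b)` → prints [5, 1, 2, 6, 3]

Answer:
[5, 1, 2, 6, 3, 804]
[5, 1, 2, 6, 3]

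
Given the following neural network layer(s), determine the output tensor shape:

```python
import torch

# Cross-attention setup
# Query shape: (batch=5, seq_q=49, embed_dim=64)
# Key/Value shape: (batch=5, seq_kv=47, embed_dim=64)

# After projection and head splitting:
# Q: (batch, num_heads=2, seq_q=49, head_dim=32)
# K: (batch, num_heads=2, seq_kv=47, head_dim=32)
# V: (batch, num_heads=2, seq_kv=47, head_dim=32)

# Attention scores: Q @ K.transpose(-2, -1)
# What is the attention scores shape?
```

Input: (5, 49, 64) -> Output: (5, 2, 49, 47)

Answer: (5, 2, 49, 47)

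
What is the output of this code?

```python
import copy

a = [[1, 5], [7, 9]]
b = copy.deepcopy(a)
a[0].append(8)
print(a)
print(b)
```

Key concept: deep copy is fully independent.
Step by step:
`a = [[1, 5], [7, 9]]` → a = [[1, 5], [7, 9]]
`b = copy.deepcopy(a)` → b = [[1, 5], [7, 9]]
`a[0].append(8)` → a = [[1, 5, 8], [7, 9]]
`print(a)` → prints [[1, 5, 8], [7, 9]]
`print(b)` → prints [[1, 5], [7, 9]]

Answer:
[[1, 5, 8], [7, 9]]
[[1, 5], [7, 9]]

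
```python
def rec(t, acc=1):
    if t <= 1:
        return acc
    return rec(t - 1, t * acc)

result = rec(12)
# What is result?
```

Accumulator trace (n, acc): (12, 1) -> (11, 12) -> (10, 132) -> (9, 1320) -> (8, 11880) -> (7, 95040) -> (6, 665280) -> (5, 3991680) -> (4, 19958400) -> (3, 79833600) -> (2, 239500800) -> (1, 479001600) -> return 479001600

Answer: 479001600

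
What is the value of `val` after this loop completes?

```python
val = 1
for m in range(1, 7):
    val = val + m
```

Start at 1, add 1 through 6
`val` takes the values: 1 → 2 → 4 → 7 → 11 → 16 → 22

Answer: 22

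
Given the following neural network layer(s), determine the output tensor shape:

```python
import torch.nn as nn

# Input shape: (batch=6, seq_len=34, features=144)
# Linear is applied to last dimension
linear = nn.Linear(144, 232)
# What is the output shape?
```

Input: (6, 34, 144) -> Output: (6, 34, 232)

Answer: (6, 34, 232)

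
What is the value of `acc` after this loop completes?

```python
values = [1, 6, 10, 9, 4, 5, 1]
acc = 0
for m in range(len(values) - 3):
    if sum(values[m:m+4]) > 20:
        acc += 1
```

Count windows with sum > 20
`acc` takes the values: 0 → 1 → 2 → 3

Answer: 3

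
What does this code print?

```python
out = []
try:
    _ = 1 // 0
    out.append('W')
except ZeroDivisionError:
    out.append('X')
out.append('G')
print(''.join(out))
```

Execution trace: 'X' (except ZeroDivisionError) → 'G' (after the try/except). Output: XG

Answer: XG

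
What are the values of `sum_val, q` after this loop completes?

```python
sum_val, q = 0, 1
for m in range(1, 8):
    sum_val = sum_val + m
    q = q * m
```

Sum and factorial of 1 to 7
`sum_val, q` takes the values: (0, 1) → (1, 1) → (3, 1) → (3, 2) → (6, 2) → (6, 6) → (10, 6) → (10, 24) → (15, 24) → (15, 120) → (21, 120) → (21, 720) → (28, 720) → (28, 5040)

Answer: 28, 5040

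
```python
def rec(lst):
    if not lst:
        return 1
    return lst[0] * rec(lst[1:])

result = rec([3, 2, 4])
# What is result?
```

Product over [3, 2, 4] = 3 * 2 * 4 = 24

Answer: 24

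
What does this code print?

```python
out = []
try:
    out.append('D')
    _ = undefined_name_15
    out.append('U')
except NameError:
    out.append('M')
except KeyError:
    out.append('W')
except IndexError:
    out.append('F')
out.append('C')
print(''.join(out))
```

Execution trace: 'D' (try body) → 'M' (except NameError) → 'C' (after the try/except). Output: DMC

Answer: DMC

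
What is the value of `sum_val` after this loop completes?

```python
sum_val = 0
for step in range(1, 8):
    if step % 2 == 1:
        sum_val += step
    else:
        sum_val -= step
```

Add odd, subtract even
`sum_val` takes the values: 0 → 1 → -1 → 2 → -2 → 3 → -3 → 4

Answer: 4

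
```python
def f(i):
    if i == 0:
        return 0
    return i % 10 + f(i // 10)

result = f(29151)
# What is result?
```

Sum of digits of 29151: 1 + 5 + 1 + 9 + 2 = 18

Answer: 18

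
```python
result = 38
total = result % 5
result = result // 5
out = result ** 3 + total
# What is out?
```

Trace:
`result = 38` → result = 38
`total = result % 5` → total = 3
`result = result // 5` → result = 7
`out = result ** 3 + total` → out = 346
So out = 346

Answer: 346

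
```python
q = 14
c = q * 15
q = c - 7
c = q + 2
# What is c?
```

Trace:
`q = 14` → q = 14
`c = q * 15` → c = 210
`q = c - 7` → q = 203
`c = q + 2` → c = 205
So c = 205

Answer: 205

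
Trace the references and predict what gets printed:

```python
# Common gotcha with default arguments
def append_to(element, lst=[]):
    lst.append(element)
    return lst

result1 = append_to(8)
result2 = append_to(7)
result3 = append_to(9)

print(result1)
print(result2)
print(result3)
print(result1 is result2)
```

Key concept: mutable default argument gotcha.
Step by step:
`result1 = append_to(8)` → result1 = [8]
`result2 = append_to(7)` → result1 = [8, 7] (same object as result2); result2 = [8, 7] (same object as result1)
`result3 = append_to(9)` → result1 = [8, 7, 9] (same object as result2, result3); result2 = [8, 7, 9] (same object as result1, result3); result3 = [8, 7, 9] (same object as result1, result2)
`print(result1)` → prints [8, 7, 9]
`print(result2)` → prints [8, 7, 9]
`print(result3)` → prints [8, 7, 9]
`print(result1 is result2)` → prints True

Answer:
[8, 7, 9]
[8, 7, 9]
[8, 7, 9]
True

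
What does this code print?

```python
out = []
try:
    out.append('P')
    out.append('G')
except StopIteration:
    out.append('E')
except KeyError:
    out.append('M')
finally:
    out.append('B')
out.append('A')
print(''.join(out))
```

Execution trace: 'P' (try body) → 'G' (try body, no exception) → 'B' (finally) → 'A' (after the try/except). Output: PGBA

Answer: PGBA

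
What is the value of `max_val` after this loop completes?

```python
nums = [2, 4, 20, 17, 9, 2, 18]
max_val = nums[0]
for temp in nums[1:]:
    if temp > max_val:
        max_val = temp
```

Maximum of [2, 4, 20, 17, 9, 2, 18]
`max_val` takes the values: 2 → 4 → 20

Answer: 20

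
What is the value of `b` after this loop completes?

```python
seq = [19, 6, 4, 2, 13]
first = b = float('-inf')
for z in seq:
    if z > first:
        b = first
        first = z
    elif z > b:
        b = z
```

Second largest (with repeats) in [19, 6, 4, 2, 13]
`b` takes the values: -inf → 6 → 13

Answer: 13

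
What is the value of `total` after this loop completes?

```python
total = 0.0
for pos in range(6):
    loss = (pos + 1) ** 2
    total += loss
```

Sum of squared losses 1² + 2² + ... + 6²
`total` takes the values: 0.0 → 1.0 → 5.0 → 14.0 → 30.0 → 55.0 → 91.0

Answer: 91.0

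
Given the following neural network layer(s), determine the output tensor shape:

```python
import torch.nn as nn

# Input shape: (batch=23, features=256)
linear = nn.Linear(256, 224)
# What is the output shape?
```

Input: (23, 256) -> Output: (23, 224)

Answer: (23, 224)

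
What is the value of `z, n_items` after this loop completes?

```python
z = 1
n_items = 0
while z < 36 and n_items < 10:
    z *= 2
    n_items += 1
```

Double until >= 36 or 10 iterations
`z, n_items` takes the values: (1, 0) → (2, 0) → (2, 1) → (4, 1) → (4, 2) → (8, 2) → (8, 3) → (16, 3) → (16, 4) → (32, 4) → (32, 5) → (64, 5) → (64, 6)

Answer: 64, 6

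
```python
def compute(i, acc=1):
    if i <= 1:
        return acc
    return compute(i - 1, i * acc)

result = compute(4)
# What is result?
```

Accumulator trace (n, acc): (4, 1) -> (3, 4) -> (2, 12) -> (1, 24) -> return 24

Answer: 24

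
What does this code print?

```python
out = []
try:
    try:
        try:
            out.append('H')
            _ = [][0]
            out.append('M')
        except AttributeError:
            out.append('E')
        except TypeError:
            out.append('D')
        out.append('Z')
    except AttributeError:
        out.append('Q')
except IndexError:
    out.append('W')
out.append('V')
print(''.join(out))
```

Execution trace: 'H' (inner try body) → 'W' (outer except IndexError) → 'V' (after the try/except). Output: HWV

Answer: HWV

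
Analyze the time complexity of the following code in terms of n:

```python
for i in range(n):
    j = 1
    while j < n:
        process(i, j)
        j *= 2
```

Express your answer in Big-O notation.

This is Linear outer loop, logarithmic inner loop. Time complexity: O(n log n).

Answer: O(n log n)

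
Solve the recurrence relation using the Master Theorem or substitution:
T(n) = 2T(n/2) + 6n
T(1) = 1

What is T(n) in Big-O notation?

By Master Theorem: a=2, b=2, f(n)=6n. Since log_2(2) = 1 and f(n) = Θ(n^1), Case 2 applies. T(n) = O(n log n).

Answer: O(n log n)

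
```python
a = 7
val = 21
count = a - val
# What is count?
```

Trace:
`a = 7` → a = 7
`val = 21` → val = 21
`count = a - val` → count = -14
So count = -14

Answer: -14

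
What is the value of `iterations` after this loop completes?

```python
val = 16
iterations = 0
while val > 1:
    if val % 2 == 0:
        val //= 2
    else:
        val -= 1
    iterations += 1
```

Steps to reduce 16 to 1
`iterations` takes the values: 0 → 1 → 2 → 3 → 4

Answer: 4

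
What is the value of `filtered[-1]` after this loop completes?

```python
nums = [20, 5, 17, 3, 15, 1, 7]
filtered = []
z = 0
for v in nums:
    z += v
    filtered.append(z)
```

Cumulative sum ends at 68
`filtered` takes the values: [] → [20] → [20, 25] → [20, 25, 42] → [20, 25, 42, 45] → [20, 25, 42, 45, 60] → [20, 25, 42, 45, 60, 61] → [20, 25, 42, 45, 60, 61, 68]
So `filtered[-1]` = 68

Answer: 68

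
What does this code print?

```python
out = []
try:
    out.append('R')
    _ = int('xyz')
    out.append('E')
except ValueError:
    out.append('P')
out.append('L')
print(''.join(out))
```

Execution trace: 'R' (try body) → 'P' (except ValueError) → 'L' (after the try/except). Output: RPL

Answer: RPL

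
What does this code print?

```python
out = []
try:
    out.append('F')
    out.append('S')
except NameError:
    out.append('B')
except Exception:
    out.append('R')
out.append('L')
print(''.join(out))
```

Execution trace: 'F' (try body) → 'S' (try body, no exception) → 'L' (after the try/except). Output: FSL

Answer: FSL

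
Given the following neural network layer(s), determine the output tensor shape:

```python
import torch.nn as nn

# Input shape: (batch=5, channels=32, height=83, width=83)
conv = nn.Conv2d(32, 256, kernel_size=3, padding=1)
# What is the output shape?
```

Input: (5, 32, 83, 83) -> Output: (5, 256, 83, 83)

Answer: (5, 256, 83, 83)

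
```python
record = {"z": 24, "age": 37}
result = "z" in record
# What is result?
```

Trace:
`record = {"z": 24, "age": 37}` → record = {'z': 24, 'age': 37}
`result = "z" in record` → result = True
So result = True

Answer: True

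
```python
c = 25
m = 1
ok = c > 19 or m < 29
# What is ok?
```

Trace:
`c = 25` → c = 25
`m = 1` → m = 1
`ok = c > 19 or m < 29` → ok = True
So ok = True

Answer: True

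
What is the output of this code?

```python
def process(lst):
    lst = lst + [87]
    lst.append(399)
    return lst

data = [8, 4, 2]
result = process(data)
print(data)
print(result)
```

Key concept: rebinding parameter vs mutation.
Step by step:
`data = [8, 4, 2]` → data = [8, 4, 2]
`result = process(data)` → result = [8, 4, 2, 87, 399]
`print(data)` → prints [8, 4, 2]
`print(result)` → prints [8, 4, 2, 87, 399]

Answer:
[8, 4, 2]
[8, 4, 2, 87, 399]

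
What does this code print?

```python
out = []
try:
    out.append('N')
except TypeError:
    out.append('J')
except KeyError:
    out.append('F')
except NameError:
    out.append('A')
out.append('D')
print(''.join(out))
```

Execution trace: 'N' (try body, no exception) → 'D' (after the try/except). Output: ND

Answer: ND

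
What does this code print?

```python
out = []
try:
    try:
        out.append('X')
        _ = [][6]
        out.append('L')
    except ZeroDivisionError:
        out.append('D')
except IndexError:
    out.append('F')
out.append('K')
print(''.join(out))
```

Execution trace: 'X' (inner try body) → 'F' (outer except IndexError) → 'K' (after the try/except). Output: XFK

Answer: XFK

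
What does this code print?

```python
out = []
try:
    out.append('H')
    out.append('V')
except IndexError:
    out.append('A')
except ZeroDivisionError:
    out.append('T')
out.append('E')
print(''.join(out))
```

Execution trace: 'H' (try body) → 'V' (try body, no exception) → 'E' (after the try/except). Output: HVE

Answer: HVE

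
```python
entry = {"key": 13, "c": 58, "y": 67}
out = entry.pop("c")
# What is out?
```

Trace:
`entry = {"key": 13, "c": 58, "y": 67}` → entry = {'key': 13, 'c': 58, 'y': 67}
`out = entry.pop("c")` → entry = {'key': 13, 'y': 67}; out = 58
So out = 58

Answer: 58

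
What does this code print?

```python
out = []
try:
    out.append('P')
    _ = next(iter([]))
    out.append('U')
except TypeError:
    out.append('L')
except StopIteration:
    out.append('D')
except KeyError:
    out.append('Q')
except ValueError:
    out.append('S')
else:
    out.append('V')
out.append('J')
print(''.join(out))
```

Execution trace: 'P' (try body) → 'D' (except StopIteration) → 'J' (after the try/except). Output: PDJ

Answer: PDJ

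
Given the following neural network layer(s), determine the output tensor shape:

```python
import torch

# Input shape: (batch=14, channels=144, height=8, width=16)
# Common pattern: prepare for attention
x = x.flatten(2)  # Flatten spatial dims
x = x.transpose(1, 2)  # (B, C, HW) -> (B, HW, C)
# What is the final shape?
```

Input: (14, 144, 8, 16) -> after flatten(2): (14, 144, 128) -> Output: (14, 128, 144)

Answer: (14, 128, 144)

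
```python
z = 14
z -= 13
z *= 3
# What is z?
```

Trace:
`z = 14` → z = 14
`z -= 13` → z = 1
`z *= 3` → z = 3
So z = 3

Answer: 3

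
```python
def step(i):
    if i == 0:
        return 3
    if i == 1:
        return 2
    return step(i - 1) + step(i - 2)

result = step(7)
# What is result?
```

Build up from base cases: step(0)=3, step(1)=2, step(2)=5, step(3)=7, step(4)=12, step(5)=19, step(6)=31, ..., step(7)=50

Answer: 50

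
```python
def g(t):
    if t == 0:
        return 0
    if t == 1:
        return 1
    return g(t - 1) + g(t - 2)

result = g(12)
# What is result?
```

Build up from base cases: g(0)=0, g(1)=1, g(2)=1, g(3)=2, g(4)=3, g(5)=5, g(6)=8, ..., g(12)=144

Answer: 144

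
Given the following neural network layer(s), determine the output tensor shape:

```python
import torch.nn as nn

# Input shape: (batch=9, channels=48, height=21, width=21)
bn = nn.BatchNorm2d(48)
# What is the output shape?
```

Input: (9, 48, 21, 21) -> Output: (9, 48, 21, 21)

Answer: (9, 48, 21, 21)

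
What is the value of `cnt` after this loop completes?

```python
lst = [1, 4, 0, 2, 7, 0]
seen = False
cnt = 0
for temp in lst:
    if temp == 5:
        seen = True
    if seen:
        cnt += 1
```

Count elements after first 5 in [1, 4, 0, 2, 7, 0]
`cnt` takes the values: 0

Answer: 0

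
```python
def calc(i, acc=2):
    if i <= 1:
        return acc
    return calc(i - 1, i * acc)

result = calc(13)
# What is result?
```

Accumulator trace (n, acc): (13, 2) -> (12, 26) -> (11, 312) -> (10, 3432) -> (9, 34320) -> (8, 308880) -> (7, 2471040) -> (6, 17297280) -> (5, 103783680) -> (4, 518918400) -> (3, 2075673600) -> (2, 6227020800) -> (1, 12454041600) -> return 12454041600

Answer: 12454041600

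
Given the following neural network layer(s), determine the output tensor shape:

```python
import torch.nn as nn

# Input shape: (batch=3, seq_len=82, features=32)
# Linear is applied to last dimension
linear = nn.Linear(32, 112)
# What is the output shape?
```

Input: (3, 82, 32) -> Output: (3, 82, 112)

Answer: (3, 82, 112)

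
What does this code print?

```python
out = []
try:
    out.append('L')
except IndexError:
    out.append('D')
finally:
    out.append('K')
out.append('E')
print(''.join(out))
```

Execution trace: 'L' (try body, no exception) → 'K' (finally) → 'E' (after the try/except). Output: LKE

Answer: LKE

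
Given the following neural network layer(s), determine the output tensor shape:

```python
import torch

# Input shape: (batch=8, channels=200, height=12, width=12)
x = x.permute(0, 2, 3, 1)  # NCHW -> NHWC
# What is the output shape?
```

Input: (8, 200, 12, 12) -> Output: (8, 12, 12, 200)

Answer: (8, 12, 12, 200)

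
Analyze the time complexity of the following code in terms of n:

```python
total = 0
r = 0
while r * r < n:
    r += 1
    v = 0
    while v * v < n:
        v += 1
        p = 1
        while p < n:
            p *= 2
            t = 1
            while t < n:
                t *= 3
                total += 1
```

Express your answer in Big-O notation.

Each loop level contributes: √n × √n × log n × log n. Multiplying the contributions gives O(n log² n).

Answer: O(n log² n)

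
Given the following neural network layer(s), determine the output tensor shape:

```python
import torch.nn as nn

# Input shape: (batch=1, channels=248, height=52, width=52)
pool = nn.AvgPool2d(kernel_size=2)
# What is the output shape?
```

Input: (1, 248, 52, 52) -> Output: (1, 248, 26, 26)

Answer: (1, 248, 26, 26)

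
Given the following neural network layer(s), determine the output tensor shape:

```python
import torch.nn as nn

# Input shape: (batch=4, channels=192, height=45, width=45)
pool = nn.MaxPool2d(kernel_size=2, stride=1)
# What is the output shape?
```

Input: (4, 192, 45, 45) -> Output: (4, 192, 44, 44)

Answer: (4, 192, 44, 44)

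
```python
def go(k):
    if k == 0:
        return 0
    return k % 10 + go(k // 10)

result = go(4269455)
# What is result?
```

Sum of digits of 4269455: 5 + 5 + 4 + 9 + 6 + 2 + 4 = 35

Answer: 35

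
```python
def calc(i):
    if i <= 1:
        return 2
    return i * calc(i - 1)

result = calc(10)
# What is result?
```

calc(10) = 10 * 9 * 8 * 7 * 6 * 5 * 4 * 3 * 2 * 2 = 7257600

Answer: 7257600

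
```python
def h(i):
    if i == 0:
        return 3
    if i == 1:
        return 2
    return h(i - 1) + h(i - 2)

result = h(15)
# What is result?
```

Build up from base cases: h(0)=3, h(1)=2, h(2)=5, h(3)=7, h(4)=12, h(5)=19, h(6)=31, ..., h(15)=2351

Answer: 2351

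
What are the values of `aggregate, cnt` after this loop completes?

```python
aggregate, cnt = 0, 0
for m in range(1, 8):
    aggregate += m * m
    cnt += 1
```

Sum of squares and count
`aggregate, cnt` takes the values: (0, 0) → (1, 0) → (1, 1) → (5, 1) → (5, 2) → (14, 2) → (14, 3) → (30, 3) → (30, 4) → (55, 4) → (55, 5) → (91, 5) → (91, 6) → (140, 6) → (140, 7)

Answer: 140, 7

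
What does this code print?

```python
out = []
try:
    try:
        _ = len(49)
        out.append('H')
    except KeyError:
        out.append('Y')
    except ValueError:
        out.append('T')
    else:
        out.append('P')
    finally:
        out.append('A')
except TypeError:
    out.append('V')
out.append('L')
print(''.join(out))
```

Execution trace: 'A' (finally) → 'V' (outer except TypeError) → 'L' (after the try/except). Output: AVL

Answer: AVL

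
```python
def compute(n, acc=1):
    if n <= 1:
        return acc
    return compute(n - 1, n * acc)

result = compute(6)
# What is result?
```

Accumulator trace (n, acc): (6, 1) -> (5, 6) -> (4, 30) -> (3, 120) -> (2, 360) -> (1, 720) -> return 720

Answer: 720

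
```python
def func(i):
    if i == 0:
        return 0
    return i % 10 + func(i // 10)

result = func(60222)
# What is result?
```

Sum of digits of 60222: 2 + 2 + 2 + 0 + 6 = 12

Answer: 12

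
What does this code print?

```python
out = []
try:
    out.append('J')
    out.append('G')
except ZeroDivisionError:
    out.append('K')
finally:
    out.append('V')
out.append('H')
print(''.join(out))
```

Execution trace: 'J' (try body) → 'G' (try body, no exception) → 'V' (finally) → 'H' (after the try/except). Output: JGVH

Answer: JGVH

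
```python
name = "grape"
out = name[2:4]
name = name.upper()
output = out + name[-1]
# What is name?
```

Trace:
`name = "grape"` → name = 'grape'
`out = name[2:4]` → out = 'ap'
`name = name.upper()` → name = 'GRAPE'
`output = out + name[-1]` → output = 'apE'
So name = 'GRAPE'

Answer: 'GRAPE'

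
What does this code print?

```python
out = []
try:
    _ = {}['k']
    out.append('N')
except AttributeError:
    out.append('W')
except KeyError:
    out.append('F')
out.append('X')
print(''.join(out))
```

Execution trace: 'F' (except KeyError) → 'X' (after the try/except). Output: FX

Answer: FX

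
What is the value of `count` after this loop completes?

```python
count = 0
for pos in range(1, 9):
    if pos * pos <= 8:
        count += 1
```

Count numbers where pos² ≤ 8
`count` takes the values: 0 → 1 → 2

Answer: 2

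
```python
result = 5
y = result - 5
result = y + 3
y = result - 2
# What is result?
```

Trace:
`result = 5` → result = 5
`y = result - 5` → y = 0
`result = y + 3` → result = 3
`y = result - 2` → y = 1
So result = 3

Answer: 3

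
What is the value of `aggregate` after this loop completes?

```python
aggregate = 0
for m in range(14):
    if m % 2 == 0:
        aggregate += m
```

Sum of even numbers 0 to 13
`aggregate` takes the values: 0 → 2 → 6 → 12 → 20 → 30 → 42

Answer: 42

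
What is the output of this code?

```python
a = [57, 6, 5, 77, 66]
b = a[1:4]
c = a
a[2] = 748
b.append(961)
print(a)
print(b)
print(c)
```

Key concept: slice vs alias.
Step by step:
`a = [57, 6, 5, 77, 66]` → a = [57, 6, 5, 77, 66]
`b = a[1:4]` → b = [6, 5, 77]
`c = a` → c = [57, 6, 5, 77, 66] (same object as a)
`a[2] = 748` → a = [57, 6, 748, 77, 66] (same object as c); c = [57, 6, 748, 77, 66] (same object as a)
`b.append(961)` → b = [6, 5, 77, 961]
`print(a)` → prints [57, 6, 748, 77, 66]
`print(b)` → prints [6, 5, 77, 961]
`print(c)` → prints [57, 6, 748, 77, 66]

Answer:
[57, 6, 748, 77, 66]
[6, 5, 77, 961]
[57, 6, 748, 77, 66]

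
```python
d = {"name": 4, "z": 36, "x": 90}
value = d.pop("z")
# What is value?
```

Trace:
`d = {"name": 4, "z": 36, "x": 90}` → d = {'name': 4, 'z': 36, 'x': 90}
`value = d.pop("z")` → d = {'name': 4, 'x': 90}; value = 36
So value = 36

Answer: 36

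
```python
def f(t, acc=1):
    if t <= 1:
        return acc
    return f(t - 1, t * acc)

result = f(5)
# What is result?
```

Accumulator trace (n, acc): (5, 1) -> (4, 5) -> (3, 20) -> (2, 60) -> (1, 120) -> return 120

Answer: 120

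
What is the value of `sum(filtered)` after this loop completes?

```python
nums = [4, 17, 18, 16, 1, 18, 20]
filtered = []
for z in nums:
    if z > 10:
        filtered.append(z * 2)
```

Sum of doubled values > 10
`filtered` takes the values: [] → [34] → [34, 36] → [34, 36, 32] → [34, 36, 32, 36] → [34, 36, 32, 36, 40]
So `sum(filtered)` = 178

Answer: 178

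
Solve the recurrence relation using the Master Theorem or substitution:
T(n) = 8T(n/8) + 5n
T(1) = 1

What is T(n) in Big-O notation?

By Master Theorem: a=8, b=8, f(n)=5n. Since log_8(8) = 1 and f(n) = Θ(n^1), Case 2 applies. T(n) = O(n log n).

Answer: O(n log n)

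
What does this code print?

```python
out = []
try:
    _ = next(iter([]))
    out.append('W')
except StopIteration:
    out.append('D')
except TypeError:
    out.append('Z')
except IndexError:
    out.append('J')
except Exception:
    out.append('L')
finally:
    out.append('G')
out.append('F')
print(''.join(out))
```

Execution trace: 'D' (except StopIteration) → 'G' (finally) → 'F' (after the try/except). Output: DGF

Answer: DGF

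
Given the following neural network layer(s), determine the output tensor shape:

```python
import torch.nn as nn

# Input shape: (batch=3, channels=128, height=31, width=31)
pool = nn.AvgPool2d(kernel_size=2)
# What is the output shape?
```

Input: (3, 128, 31, 31) -> Output: (3, 128, 15, 15)

Answer: (3, 128, 15, 15)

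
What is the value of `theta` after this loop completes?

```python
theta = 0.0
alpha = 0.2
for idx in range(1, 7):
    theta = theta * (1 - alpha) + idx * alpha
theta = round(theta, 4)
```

Moving average with lr=0.2
`theta` takes the values: 0.0 → 0.2 → 0.56 → 1.048 → 1.6384 → 2.31072 → 3.048576 → 3.0486

Answer: 3.0486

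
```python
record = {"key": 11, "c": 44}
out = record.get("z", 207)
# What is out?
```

Trace:
`record = {"key": 11, "c": 44}` → record = {'key': 11, 'c': 44}
`out = record.get("z", 207)` → out = 207
So out = 207

Answer: 207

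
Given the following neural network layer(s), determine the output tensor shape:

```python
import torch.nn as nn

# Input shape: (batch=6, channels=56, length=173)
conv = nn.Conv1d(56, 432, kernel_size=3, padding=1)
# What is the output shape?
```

Input: (6, 56, 173) -> Output: (6, 432, 173)

Answer: (6, 432, 173)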